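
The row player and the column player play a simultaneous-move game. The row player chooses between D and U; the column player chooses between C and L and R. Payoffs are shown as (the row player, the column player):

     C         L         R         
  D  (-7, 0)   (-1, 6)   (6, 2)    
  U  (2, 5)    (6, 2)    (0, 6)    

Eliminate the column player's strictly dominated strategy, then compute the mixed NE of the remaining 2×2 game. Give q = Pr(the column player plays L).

The column player's strategy C is strictly dominated by R: 2 > 0 and 6 > 5. Eliminate C.
In a mixed equilibrium the row player is indifferent between D and U; this condition fixes q.
  the row player's payoff to D: q·(-1) + (1−q)·6 = -7q + 6
  the row player's payoff to U: q·6 + (1−q)·0 = 6q
  -7q + 6 = 6q  ⇒  -13q = -6  ⇒  q = 6/13.

q = 6/13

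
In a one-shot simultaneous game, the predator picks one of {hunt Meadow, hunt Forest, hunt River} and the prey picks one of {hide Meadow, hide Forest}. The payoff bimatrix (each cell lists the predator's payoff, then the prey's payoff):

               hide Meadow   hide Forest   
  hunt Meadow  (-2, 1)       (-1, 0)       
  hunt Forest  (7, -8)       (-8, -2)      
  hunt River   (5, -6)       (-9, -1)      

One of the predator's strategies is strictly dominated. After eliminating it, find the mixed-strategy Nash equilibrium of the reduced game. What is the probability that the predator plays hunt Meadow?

p = 6/7

The predator's strategy hunt River is strictly dominated by hunt Forest: 7 > 5 and -8 > -9. Eliminate hunt River.
Set the prey's expected payoff from hide Meadow equal to that from hide Forest:
  the prey's expected payoff from hide Meadow: p·1 + (1−p)·(-8) = 9p - 8
  the prey's expected payoff from hide Forest: p·0 + (1−p)·(-2) = 2p - 2
  9p - 8 = 2p - 2  ⇒  7p = 6  ⇒  p = 6/7.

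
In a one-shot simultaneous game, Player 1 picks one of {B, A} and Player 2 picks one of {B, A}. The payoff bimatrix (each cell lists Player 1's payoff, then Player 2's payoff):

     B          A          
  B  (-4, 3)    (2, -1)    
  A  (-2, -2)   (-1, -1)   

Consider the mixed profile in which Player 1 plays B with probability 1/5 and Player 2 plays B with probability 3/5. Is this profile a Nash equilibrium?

Check Player 2's indifference given Player 1's mix p = 1/5:
  payoff from B = -1; payoff from A = -1 — equal.
Check Player 1's indifference given Player 2's mix q = 3/5:
  payoff from B = -8/5; payoff from A = -8/5 — equal.
Both players are indifferent, so neither can profitably deviate.

Yes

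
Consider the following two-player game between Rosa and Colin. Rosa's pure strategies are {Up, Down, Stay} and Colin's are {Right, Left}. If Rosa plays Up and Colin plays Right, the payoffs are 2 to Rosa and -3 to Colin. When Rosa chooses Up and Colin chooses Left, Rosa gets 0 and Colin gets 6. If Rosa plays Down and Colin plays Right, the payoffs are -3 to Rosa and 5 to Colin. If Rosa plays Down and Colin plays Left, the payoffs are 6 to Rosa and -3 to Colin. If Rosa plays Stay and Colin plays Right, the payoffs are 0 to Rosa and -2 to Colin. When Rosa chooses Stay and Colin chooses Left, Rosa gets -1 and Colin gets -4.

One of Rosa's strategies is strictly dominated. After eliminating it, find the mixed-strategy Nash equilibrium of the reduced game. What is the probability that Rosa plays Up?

p = 8/17

Rosa's strategy Stay is strictly dominated by Up: 2 > 0 and 0 > -1. Eliminate Stay.
Colin's indifference between Right and Left determines Rosa's mixing probability p:
  Colin's expected payoff from Right: p·(-3) + (1−p)·5 = -8p + 5
  Colin's expected payoff from Left: p·6 + (1−p)·(-3) = 9p - 3
  -8p + 5 = 9p - 3  ⇒  -17p = -8  ⇒  p = 8/17.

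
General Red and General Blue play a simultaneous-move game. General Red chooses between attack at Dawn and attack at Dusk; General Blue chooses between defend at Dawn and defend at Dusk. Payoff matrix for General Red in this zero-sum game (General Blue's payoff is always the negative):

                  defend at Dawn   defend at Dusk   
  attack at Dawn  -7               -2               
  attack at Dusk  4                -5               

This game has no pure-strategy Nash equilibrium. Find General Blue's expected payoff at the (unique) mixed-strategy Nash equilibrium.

43/14

General Blue's indifference between defend at Dawn and defend at Dusk determines General Red's mixing probability p:
  General Blue's payoff from defend at Dawn: p·7 + (1−p)·(-4) = 11p - 4
  General Blue's payoff from defend at Dusk: p·2 + (1−p)·5 = -3p + 5
  11p - 4 = -3p + 5  ⇒  14p = 9  ⇒  p = 9/14.
At equilibrium General Blue is indifferent across columns, so General Blue's payoff equals the payoff from defend at Dawn: (9/14)·7 + (5/14)·(-4) = 43/14.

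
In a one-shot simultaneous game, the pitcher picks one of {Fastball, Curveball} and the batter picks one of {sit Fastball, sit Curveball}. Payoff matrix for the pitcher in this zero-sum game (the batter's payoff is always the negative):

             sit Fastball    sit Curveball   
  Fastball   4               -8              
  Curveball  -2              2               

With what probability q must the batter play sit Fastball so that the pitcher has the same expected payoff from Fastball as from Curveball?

q = 5/8

The pitcher's indifference between Fastball and Curveball determines the batter's mixing probability q:
  the pitcher's payoff to Fastball: q·4 + (1−q)·(-8) = 12q - 8
  the pitcher's payoff to Curveball: q·(-2) + (1−q)·2 = -4q + 2
  12q - 8 = -4q + 2  ⇒  16q = 10  ⇒  q = 5/8.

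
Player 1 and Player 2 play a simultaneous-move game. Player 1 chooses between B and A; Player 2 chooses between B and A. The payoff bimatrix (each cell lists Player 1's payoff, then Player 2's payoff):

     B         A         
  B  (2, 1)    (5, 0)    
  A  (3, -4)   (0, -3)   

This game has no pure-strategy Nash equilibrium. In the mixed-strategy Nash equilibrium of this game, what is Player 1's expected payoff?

In a mixed equilibrium Player 1 is indifferent between B and A; this condition fixes q.
  Player 1's payoff from B: q·2 + (1−q)·5 = -3q + 5
  Player 1's payoff from A: q·3 + (1−q)·0 = 3q
  -3q + 5 = 3q  ⇒  -6q = -5  ⇒  q = 5/6.
At equilibrium Player 1 is indifferent across rows, so Player 1's payoff equals the payoff from B: (5/6)·2 + (1/6)·5 = 5/2.

5/2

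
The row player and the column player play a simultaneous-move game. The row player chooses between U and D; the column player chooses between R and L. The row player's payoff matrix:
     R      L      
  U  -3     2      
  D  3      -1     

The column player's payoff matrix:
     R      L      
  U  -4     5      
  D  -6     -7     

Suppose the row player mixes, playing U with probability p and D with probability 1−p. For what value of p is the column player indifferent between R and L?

In a mixed equilibrium the column player is indifferent between R and L; this condition fixes p.
  the column player's payoff from R: p·(-4) + (1−p)·(-6) = 2p - 6
  the column player's payoff from L: p·5 + (1−p)·(-7) = 12p - 7
  2p - 6 = 12p - 7  ⇒  -10p = -1  ⇒  p = 1/10.

p = 1/10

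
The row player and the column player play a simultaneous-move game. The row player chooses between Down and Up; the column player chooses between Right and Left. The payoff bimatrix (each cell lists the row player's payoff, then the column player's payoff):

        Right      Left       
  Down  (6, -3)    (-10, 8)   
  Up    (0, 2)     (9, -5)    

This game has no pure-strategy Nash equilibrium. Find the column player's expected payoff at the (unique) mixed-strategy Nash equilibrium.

The column player's indifference between Right and Left determines the row player's mixing probability p:
  the column player's payoff from Right: p·(-3) + (1−p)·2 = -5p + 2
  the column player's payoff from Left: p·8 + (1−p)·(-5) = 13p - 5
  -5p + 2 = 13p - 5  ⇒  -18p = -7  ⇒  p = 7/18.
At equilibrium the column player is indifferent across columns, so the column player's payoff equals the payoff from Right: (7/18)·(-3) + (11/18)·2 = 1/18.

1/18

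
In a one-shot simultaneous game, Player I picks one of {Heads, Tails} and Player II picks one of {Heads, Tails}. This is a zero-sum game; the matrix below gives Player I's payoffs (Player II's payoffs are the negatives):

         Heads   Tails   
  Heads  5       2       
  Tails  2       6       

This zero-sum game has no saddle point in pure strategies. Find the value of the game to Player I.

v = 26/7

In a mixed equilibrium Player I is indifferent between Heads and Tails; this condition fixes q.
  Player I's payoff to Heads: q·5 + (1−q)·2 = 3q + 2
  Player I's payoff to Tails: q·2 + (1−q)·6 = -4q + 6
  3q + 2 = -4q + 6  ⇒  7q = 4  ⇒  q = 4/7.
The value is Player I's expected payoff against this mix (using Heads): (4/7)·5 + (3/7)·2 = 26/7.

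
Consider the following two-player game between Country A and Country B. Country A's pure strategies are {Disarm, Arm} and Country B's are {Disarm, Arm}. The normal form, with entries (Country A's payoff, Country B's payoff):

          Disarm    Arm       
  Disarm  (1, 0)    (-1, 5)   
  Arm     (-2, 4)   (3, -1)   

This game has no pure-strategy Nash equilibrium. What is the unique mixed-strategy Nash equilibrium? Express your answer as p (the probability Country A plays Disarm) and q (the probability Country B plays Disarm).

For Country B to be willing to mix, Country B must be indifferent between Disarm and Arm, which pins down Country A's mix.
  Country B's payoff to Disarm: p·0 + (1−p)·4 = -4p + 4
  Country B's payoff to Arm: p·5 + (1−p)·(-1) = 6p - 1
  -4p + 4 = 6p - 1  ⇒  -10p = -5  ⇒  p = 1/2.
In a mixed equilibrium Country A is indifferent between Disarm and Arm; this condition fixes q.
  Country A's payoff to Disarm: q·1 + (1−q)·(-1) = 2q - 1
  Country A's payoff to Arm: q·(-2) + (1−q)·3 = -5q + 3
  2q - 1 = -5q + 3  ⇒  7q = 4  ⇒  q = 4/7.

p = 1/2, q = 4/7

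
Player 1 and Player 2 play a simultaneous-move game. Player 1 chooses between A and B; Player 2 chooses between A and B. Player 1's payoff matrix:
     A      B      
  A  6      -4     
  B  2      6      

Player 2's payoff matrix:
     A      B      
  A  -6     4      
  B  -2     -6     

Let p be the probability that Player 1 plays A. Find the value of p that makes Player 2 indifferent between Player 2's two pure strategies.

In a mixed equilibrium Player 2 is indifferent between A and B; this condition fixes p.
  Player 2's payoff to A: p·(-6) + (1−p)·(-2) = -4p - 2
  Player 2's payoff to B: p·4 + (1−p)·(-6) = 10p - 6
  -4p - 2 = 10p - 6  ⇒  -14p = -4  ⇒  p = 2/7.

p = 2/7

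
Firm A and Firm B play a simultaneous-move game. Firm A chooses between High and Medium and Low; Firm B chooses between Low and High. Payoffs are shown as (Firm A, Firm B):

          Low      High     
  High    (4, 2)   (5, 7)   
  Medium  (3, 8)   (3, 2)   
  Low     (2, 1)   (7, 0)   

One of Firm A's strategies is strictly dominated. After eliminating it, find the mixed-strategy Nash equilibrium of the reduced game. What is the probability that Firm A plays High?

Firm A's strategy Medium is strictly dominated by High: 4 > 3 and 5 > 3. Eliminate Medium.
Firm B's indifference between Low and High determines Firm A's mixing probability p:
  Firm B's payoff from Low: p·2 + (1−p)·1 = p + 1
  Firm B's payoff from High: p·7 + (1−p)·0 = 7p
  p + 1 = 7p  ⇒  -6p = -1  ⇒  p = 1/6.

p = 1/6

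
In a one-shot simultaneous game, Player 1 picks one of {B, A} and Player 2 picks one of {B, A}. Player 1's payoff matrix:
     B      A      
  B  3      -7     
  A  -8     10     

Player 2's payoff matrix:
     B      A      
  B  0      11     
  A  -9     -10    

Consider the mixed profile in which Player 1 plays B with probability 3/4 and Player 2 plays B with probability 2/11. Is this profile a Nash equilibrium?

Given Player 1's mix p = 3/4, Player 2's payoff from B is -9/4 but from A is 23/4. Player 2 strictly prefers A, so Player 2 would not mix.
So the proposed profile is not a Nash equilibrium.

No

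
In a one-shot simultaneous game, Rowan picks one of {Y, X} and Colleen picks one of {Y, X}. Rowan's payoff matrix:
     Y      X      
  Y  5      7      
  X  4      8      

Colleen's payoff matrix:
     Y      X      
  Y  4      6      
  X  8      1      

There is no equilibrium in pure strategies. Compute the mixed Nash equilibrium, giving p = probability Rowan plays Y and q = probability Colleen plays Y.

For Colleen to be willing to mix, Colleen must be indifferent between Y and X, which pins down Rowan's mix.
  Colleen's payoff to Y: p·4 + (1−p)·8 = -4p + 8
  Colleen's payoff to X: p·6 + (1−p)·1 = 5p + 1
  -4p + 8 = 5p + 1  ⇒  -9p = -7  ⇒  p = 7/9.
Rowan's indifference between Y and X determines Colleen's mixing probability q:
  Rowan's expected payoff from Y: q·5 + (1−q)·7 = -2q + 7
  Rowan's expected payoff from X: q·4 + (1−q)·8 = -4q + 8
  -2q + 7 = -4q + 8  ⇒  2q = 1  ⇒  q = 1/2.

p = 7/9, q = 1/2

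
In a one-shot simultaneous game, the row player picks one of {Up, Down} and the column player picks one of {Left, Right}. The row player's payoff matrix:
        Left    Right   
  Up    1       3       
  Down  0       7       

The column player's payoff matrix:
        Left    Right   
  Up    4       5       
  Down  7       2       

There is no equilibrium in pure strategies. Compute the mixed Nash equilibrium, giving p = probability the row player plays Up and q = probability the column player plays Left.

p = 5/6, q = 4/5

The row player's mix must leave the column player indifferent between Left and Right.
  the column player's expected payoff from Left: p·4 + (1−p)·7 = -3p + 7
  the column player's expected payoff from Right: p·5 + (1−p)·2 = 3p + 2
  -3p + 7 = 3p + 2  ⇒  -6p = -5  ⇒  p = 5/6.
The row player's indifference between Up and Down determines the column player's mixing probability q:
  the row player's payoff to Up: q·1 + (1−q)·3 = -2q + 3
  the row player's payoff to Down: q·0 + (1−q)·7 = -7q + 7
  -2q + 3 = -7q + 7  ⇒  5q = 4  ⇒  q = 4/5.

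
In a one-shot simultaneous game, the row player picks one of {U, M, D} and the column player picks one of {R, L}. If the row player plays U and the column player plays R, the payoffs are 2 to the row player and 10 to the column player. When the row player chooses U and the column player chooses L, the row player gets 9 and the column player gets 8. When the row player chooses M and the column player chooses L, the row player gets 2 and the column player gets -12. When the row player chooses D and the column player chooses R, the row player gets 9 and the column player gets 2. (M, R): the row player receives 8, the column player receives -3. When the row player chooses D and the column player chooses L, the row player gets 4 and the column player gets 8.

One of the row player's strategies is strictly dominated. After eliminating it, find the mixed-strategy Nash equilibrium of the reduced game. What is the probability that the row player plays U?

The row player's strategy M is strictly dominated by D: 9 > 8 and 4 > 2. Eliminate M.
For the column player to be willing to mix, the column player must be indifferent between R and L, which pins down the row player's mix.
  the column player's payoff to R: p·10 + (1−p)·2 = 8p + 2
  the column player's payoff to L: p·8 + (1−p)·8 = 8
  8p + 2 = 8  ⇒  8p = 6  ⇒  p = 3/4.

p = 3/4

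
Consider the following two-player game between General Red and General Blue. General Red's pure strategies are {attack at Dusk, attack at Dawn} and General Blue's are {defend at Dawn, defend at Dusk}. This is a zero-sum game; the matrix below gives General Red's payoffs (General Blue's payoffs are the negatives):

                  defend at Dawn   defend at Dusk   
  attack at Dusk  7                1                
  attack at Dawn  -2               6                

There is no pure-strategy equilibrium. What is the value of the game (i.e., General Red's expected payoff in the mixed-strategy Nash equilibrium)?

General Red's indifference between attack at Dusk and attack at Dawn determines General Blue's mixing probability q:
  General Red's expected payoff from attack at Dusk: q·7 + (1−q)·1 = 6q + 1
  General Red's expected payoff from attack at Dawn: q·(-2) + (1−q)·6 = -8q + 6
  6q + 1 = -8q + 6  ⇒  14q = 5  ⇒  q = 5/14.
The value is General Red's expected payoff against this mix (using attack at Dusk): (5/14)·7 + (9/14)·1 = 22/7.

v = 22/7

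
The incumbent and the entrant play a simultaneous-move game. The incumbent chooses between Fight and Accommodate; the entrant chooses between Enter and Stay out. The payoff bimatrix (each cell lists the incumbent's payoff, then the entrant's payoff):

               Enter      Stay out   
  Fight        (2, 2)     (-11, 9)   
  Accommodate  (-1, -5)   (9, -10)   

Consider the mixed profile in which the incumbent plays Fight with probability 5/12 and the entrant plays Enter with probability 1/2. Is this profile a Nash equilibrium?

No

Given the entrant's mix q = 1/2, the incumbent's payoff from Fight is -9/2 but from Accommodate is 4. The incumbent strictly prefers Accommodate, so the incumbent would not mix.
So the proposed profile is not a Nash equilibrium.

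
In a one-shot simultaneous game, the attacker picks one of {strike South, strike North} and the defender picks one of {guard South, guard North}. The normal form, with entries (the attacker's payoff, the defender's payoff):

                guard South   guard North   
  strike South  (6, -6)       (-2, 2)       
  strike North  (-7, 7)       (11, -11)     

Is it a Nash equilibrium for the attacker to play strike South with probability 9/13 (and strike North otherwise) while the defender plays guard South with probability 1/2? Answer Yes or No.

Yes

Check the defender's indifference given the attacker's mix p = 9/13:
  payoff from guard South = -2; payoff from guard North = -2 — equal.
Check the attacker's indifference given the defender's mix q = 1/2:
  payoff from strike South = 2; payoff from strike North = 2 — equal.
Both players are indifferent, so neither can profitably deviate.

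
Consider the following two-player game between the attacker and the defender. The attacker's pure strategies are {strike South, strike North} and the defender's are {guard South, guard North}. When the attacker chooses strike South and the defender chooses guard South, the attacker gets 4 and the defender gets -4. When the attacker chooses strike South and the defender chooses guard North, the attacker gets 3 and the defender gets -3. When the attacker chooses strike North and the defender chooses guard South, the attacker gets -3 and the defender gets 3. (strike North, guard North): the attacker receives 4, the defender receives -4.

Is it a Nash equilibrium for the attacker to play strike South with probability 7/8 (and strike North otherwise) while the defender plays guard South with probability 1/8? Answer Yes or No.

Yes

Check the defender's indifference given the attacker's mix p = 7/8:
  payoff from guard South = -25/8; payoff from guard North = -25/8 — equal.
Check the attacker's indifference given the defender's mix q = 1/8:
  payoff from strike South = 25/8; payoff from strike North = 25/8 — equal.
Both players are indifferent, so neither can profitably deviate.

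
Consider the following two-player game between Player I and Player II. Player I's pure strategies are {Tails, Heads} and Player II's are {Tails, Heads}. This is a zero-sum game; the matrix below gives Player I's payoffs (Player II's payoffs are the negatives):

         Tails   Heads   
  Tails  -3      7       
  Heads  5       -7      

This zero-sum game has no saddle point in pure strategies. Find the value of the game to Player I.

In a mixed equilibrium Player I is indifferent between Tails and Heads; this condition fixes q.
  Player I's payoff to Tails: q·(-3) + (1−q)·7 = -10q + 7
  Player I's payoff to Heads: q·5 + (1−q)·(-7) = 12q - 7
  -10q + 7 = 12q - 7  ⇒  -22q = -14  ⇒  q = 7/11.
The value is Player I's expected payoff against this mix (using Tails): (7/11)·(-3) + (4/11)·7 = 7/11.

v = 7/11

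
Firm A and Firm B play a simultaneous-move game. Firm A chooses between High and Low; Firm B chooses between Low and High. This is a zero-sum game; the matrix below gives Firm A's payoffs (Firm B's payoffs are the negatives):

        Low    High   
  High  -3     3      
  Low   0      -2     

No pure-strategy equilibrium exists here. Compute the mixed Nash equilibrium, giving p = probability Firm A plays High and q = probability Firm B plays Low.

Firm A's mix must leave Firm B indifferent between Low and High.
  Firm B's payoff from Low: p·3 + (1−p)·0 = 3p
  Firm B's payoff from High: p·(-3) + (1−p)·2 = -5p + 2
  3p = -5p + 2  ⇒  8p = 2  ⇒  p = 1/4.
For Firm A to be willing to mix, Firm A must be indifferent between High and Low, which pins down Firm B's mix.
  Firm A's payoff from High: q·(-3) + (1−q)·3 = -6q + 3
  Firm A's payoff from Low: q·0 + (1−q)·(-2) = 2q - 2
  -6q + 3 = 2q - 2  ⇒  -8q = -5  ⇒  q = 5/8.

p = 1/4, q = 5/8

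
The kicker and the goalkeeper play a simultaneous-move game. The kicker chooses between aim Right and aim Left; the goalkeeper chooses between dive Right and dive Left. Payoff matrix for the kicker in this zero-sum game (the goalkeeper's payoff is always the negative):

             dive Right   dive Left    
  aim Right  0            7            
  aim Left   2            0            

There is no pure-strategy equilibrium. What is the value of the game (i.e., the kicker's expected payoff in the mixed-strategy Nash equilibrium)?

v = 14/9

The goalkeeper's mix must leave the kicker indifferent between aim Right and aim Left.
  the kicker's payoff from aim Right: q·0 + (1−q)·7 = -7q + 7
  the kicker's payoff from aim Left: q·2 + (1−q)·0 = 2q
  -7q + 7 = 2q  ⇒  -9q = -7  ⇒  q = 7/9.
The value is the kicker's expected payoff against this mix (using aim Right): (7/9)·0 + (2/9)·7 = 14/9.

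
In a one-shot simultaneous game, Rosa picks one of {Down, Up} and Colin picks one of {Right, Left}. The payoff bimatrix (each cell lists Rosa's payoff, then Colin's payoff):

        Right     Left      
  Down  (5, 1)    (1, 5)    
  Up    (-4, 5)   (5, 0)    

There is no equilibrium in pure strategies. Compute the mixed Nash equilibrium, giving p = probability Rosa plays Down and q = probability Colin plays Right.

Rosa's mix must leave Colin indifferent between Right and Left.
  Colin's payoff to Right: p·1 + (1−p)·5 = -4p + 5
  Colin's payoff to Left: p·5 + (1−p)·0 = 5p
  -4p + 5 = 5p  ⇒  -9p = -5  ⇒  p = 5/9.
In a mixed equilibrium Rosa is indifferent between Down and Up; this condition fixes q.
  Rosa's payoff to Down: q·5 + (1−q)·1 = 4q + 1
  Rosa's payoff to Up: q·(-4) + (1−q)·5 = -9q + 5
  4q + 1 = -9q + 5  ⇒  13q = 4  ⇒  q = 4/13.

p = 5/9, q = 4/13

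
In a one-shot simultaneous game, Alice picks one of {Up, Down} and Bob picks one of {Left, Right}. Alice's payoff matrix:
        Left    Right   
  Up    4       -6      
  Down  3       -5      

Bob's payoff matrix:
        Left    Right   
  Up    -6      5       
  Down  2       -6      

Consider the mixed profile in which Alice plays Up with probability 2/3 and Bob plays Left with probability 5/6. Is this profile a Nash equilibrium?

No

Given Alice's mix p = 2/3, Bob's payoff from Left is -10/3 but from Right is 4/3. Bob strictly prefers Right, so Bob would not mix.
So the proposed profile is not a Nash equilibrium.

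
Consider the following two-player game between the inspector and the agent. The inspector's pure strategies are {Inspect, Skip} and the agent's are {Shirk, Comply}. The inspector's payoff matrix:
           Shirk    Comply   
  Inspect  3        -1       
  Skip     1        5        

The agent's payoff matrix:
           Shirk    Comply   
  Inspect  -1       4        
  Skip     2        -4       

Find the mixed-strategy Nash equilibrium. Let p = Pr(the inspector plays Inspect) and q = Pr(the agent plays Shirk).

The inspector's mix must leave the agent indifferent between Shirk and Comply.
  the agent's payoff from Shirk: p·(-1) + (1−p)·2 = -3p + 2
  the agent's payoff from Comply: p·4 + (1−p)·(-4) = 8p - 4
  -3p + 2 = 8p - 4  ⇒  -11p = -6  ⇒  p = 6/11.
In a mixed equilibrium the inspector is indifferent between Inspect and Skip; this condition fixes q.
  the inspector's payoff from Inspect: q·3 + (1−q)·(-1) = 4q - 1
  the inspector's payoff from Skip: q·1 + (1−q)·5 = -4q + 5
  4q - 1 = -4q + 5  ⇒  8q = 6  ⇒  q = 3/4.

p = 6/11, q = 3/4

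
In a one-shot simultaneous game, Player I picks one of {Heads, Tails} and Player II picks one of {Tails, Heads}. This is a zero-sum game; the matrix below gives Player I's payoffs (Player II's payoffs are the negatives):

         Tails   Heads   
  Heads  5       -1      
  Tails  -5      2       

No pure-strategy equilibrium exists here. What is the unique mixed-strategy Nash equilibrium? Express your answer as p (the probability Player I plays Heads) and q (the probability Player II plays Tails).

p = 7/13, q = 3/13

Player II's indifference between Tails and Heads determines Player I's mixing probability p:
  Player II's payoff to Tails: p·(-5) + (1−p)·5 = -10p + 5
  Player II's payoff to Heads: p·1 + (1−p)·(-2) = 3p - 2
  -10p + 5 = 3p - 2  ⇒  -13p = -7  ⇒  p = 7/13.
For Player I to be willing to mix, Player I must be indifferent between Heads and Tails, which pins down Player II's mix.
  Player I's payoff from Heads: q·5 + (1−q)·(-1) = 6q - 1
  Player I's payoff from Tails: q·(-5) + (1−q)·2 = -7q + 2
  6q - 1 = -7q + 2  ⇒  13q = 3  ⇒  q = 3/13.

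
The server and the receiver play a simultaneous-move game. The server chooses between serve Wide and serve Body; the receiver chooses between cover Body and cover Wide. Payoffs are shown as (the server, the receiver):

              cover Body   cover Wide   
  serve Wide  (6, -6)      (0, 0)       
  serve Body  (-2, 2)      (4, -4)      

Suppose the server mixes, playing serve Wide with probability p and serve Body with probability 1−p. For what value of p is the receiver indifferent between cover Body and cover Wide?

p = 1/2

In a mixed equilibrium the receiver is indifferent between cover Body and cover Wide; this condition fixes p.
  the receiver's payoff from cover Body: p·(-6) + (1−p)·2 = -8p + 2
  the receiver's payoff from cover Wide: p·0 + (1−p)·(-4) = 4p - 4
  -8p + 2 = 4p - 4  ⇒  -12p = -6  ⇒  p = 1/2.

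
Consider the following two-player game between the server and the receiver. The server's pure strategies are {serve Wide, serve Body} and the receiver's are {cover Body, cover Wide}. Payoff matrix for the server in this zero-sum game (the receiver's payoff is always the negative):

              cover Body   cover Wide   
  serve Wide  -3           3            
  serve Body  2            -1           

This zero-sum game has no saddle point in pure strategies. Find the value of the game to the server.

v = 1/3

The server's indifference between serve Wide and serve Body determines the receiver's mixing probability q:
  the server's expected payoff from serve Wide: q·(-3) + (1−q)·3 = -6q + 3
  the server's expected payoff from serve Body: q·2 + (1−q)·(-1) = 3q - 1
  -6q + 3 = 3q - 1  ⇒  -9q = -4  ⇒  q = 4/9.
The value is the server's expected payoff against this mix (using serve Wide): (4/9)·(-3) + (5/9)·3 = 1/3.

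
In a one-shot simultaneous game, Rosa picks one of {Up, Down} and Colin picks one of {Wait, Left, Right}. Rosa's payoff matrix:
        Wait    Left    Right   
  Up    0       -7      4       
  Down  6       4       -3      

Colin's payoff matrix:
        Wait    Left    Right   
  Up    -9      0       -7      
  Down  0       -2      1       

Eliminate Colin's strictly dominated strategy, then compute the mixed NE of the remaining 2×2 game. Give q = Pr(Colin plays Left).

Colin's strategy Wait is strictly dominated by Right: -7 > -9 and 1 > 0. Eliminate Wait.
Colin's mix must leave Rosa indifferent between Up and Down.
  Rosa's expected payoff from Up: q·(-7) + (1−q)·4 = -11q + 4
  Rosa's expected payoff from Down: q·4 + (1−q)·(-3) = 7q - 3
  -11q + 4 = 7q - 3  ⇒  -18q = -7  ⇒  q = 7/18.

q = 7/18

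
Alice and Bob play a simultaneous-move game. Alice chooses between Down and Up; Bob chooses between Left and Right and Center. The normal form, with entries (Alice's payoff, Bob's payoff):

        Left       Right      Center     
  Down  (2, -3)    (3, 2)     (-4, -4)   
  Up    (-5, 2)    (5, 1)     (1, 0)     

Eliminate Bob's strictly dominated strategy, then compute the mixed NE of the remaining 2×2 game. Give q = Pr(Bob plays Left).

q = 2/9

Bob's strategy Center is strictly dominated by Left: -3 > -4 and 2 > 0. Eliminate Center.
Set Alice's expected payoff from Down equal to that from Up:
  Alice's payoff to Down: q·2 + (1−q)·3 = -q + 3
  Alice's payoff to Up: q·(-5) + (1−q)·5 = -10q + 5
  -q + 3 = -10q + 5  ⇒  9q = 2  ⇒  q = 2/9.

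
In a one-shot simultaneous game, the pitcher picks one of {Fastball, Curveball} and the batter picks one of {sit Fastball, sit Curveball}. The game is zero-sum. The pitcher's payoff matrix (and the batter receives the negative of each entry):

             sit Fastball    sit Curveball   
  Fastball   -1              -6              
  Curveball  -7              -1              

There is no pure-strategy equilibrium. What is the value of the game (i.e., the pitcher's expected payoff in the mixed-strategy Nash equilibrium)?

The batter's mix must leave the pitcher indifferent between Fastball and Curveball.
  the pitcher's payoff to Fastball: q·(-1) + (1−q)·(-6) = 5q - 6
  the pitcher's payoff to Curveball: q·(-7) + (1−q)·(-1) = -6q - 1
  5q - 6 = -6q - 1  ⇒  11q = 5  ⇒  q = 5/11.
The value is the pitcher's expected payoff against this mix (using Fastball): (5/11)·(-1) + (6/11)·(-6) = -41/11.

v = -41/11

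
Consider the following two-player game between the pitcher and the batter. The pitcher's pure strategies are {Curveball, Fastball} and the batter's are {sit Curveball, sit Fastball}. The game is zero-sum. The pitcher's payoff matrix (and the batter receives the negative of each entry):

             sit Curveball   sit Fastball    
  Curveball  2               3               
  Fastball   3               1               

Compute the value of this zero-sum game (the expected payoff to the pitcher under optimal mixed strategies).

v = 7/3

The pitcher's indifference between Curveball and Fastball determines the batter's mixing probability q:
  the pitcher's expected payoff from Curveball: q·2 + (1−q)·3 = -q + 3
  the pitcher's expected payoff from Fastball: q·3 + (1−q)·1 = 2q + 1
  -q + 3 = 2q + 1  ⇒  -3q = -2  ⇒  q = 2/3.
The value is the pitcher's expected payoff against this mix (using Curveball): (2/3)·2 + (1/3)·3 = 7/3.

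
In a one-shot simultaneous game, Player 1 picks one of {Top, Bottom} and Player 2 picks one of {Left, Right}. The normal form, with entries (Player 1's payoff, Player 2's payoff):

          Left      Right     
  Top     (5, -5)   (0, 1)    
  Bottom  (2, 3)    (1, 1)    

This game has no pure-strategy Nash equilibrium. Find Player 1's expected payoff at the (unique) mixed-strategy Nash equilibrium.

Player 1's indifference between Top and Bottom determines Player 2's mixing probability q:
  Player 1's expected payoff from Top: q·5 + (1−q)·0 = 5q
  Player 1's expected payoff from Bottom: q·2 + (1−q)·1 = q + 1
  5q = q + 1  ⇒  4q = 1  ⇒  q = 1/4.
At equilibrium Player 1 is indifferent across rows, so Player 1's payoff equals the payoff from Top: (1/4)·5 + (3/4)·0 = 5/4.

5/4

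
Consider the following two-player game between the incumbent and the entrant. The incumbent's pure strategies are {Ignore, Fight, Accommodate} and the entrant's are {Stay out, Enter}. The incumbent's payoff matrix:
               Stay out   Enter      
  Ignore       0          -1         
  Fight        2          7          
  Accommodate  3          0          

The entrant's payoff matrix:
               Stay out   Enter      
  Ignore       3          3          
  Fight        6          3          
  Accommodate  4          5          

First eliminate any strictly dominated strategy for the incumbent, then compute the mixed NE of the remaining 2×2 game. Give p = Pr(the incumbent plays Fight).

The incumbent's strategy Ignore is strictly dominated by Accommodate: 3 > 0 and 0 > -1. Eliminate Ignore.
For the entrant to be willing to mix, the entrant must be indifferent between Stay out and Enter, which pins down the incumbent's mix.
  the entrant's payoff from Stay out: p·6 + (1−p)·4 = 2p + 4
  the entrant's payoff from Enter: p·3 + (1−p)·5 = -2p + 5
  2p + 4 = -2p + 5  ⇒  4p = 1  ⇒  p = 1/4.

p = 1/4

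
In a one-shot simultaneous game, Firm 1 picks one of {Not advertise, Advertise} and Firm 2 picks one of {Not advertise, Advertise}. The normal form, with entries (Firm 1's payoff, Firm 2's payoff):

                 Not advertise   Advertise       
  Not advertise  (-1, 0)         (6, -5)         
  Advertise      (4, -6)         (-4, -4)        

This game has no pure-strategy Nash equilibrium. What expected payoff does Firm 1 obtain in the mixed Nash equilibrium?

In a mixed equilibrium Firm 1 is indifferent between Not advertise and Advertise; this condition fixes q.
  Firm 1's expected payoff from Not advertise: q·(-1) + (1−q)·6 = -7q + 6
  Firm 1's expected payoff from Advertise: q·4 + (1−q)·(-4) = 8q - 4
  -7q + 6 = 8q - 4  ⇒  -15q = -10  ⇒  q = 2/3.
At equilibrium Firm 1 is indifferent across rows, so Firm 1's payoff equals the payoff from Not advertise: (2/3)·(-1) + (1/3)·6 = 4/3.

4/3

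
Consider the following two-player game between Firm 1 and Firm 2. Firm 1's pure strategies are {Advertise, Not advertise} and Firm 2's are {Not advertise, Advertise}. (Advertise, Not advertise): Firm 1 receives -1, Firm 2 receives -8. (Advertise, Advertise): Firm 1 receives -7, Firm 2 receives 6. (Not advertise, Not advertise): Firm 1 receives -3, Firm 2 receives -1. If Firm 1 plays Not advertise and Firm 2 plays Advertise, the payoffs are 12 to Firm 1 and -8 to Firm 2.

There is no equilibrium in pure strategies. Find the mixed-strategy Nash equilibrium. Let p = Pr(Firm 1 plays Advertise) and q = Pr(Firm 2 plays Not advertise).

p = 1/3, q = 19/21

Firm 2's indifference between Not advertise and Advertise determines Firm 1's mixing probability p:
  Firm 2's expected payoff from Not advertise: p·(-8) + (1−p)·(-1) = -7p - 1
  Firm 2's expected payoff from Advertise: p·6 + (1−p)·(-8) = 14p - 8
  -7p - 1 = 14p - 8  ⇒  -21p = -7  ⇒  p = 1/3.
For Firm 1 to be willing to mix, Firm 1 must be indifferent between Advertise and Not advertise, which pins down Firm 2's mix.
  Firm 1's payoff from Advertise: q·(-1) + (1−q)·(-7) = 6q - 7
  Firm 1's payoff from Not advertise: q·(-3) + (1−q)·12 = -15q + 12
  6q - 7 = -15q + 12  ⇒  21q = 19  ⇒  q = 19/21.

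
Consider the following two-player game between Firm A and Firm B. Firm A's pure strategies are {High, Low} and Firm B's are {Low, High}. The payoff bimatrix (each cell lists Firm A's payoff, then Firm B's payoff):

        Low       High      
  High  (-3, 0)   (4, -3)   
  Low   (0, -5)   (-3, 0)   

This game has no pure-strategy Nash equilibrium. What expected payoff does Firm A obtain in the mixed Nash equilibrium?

-9/10

Set Firm A's expected payoff from High equal to that from Low:
  Firm A's expected payoff from High: q·(-3) + (1−q)·4 = -7q + 4
  Firm A's expected payoff from Low: q·0 + (1−q)·(-3) = 3q - 3
  -7q + 4 = 3q - 3  ⇒  -10q = -7  ⇒  q = 7/10.
At equilibrium Firm A is indifferent across rows, so Firm A's payoff equals the payoff from High: (7/10)·(-3) + (3/10)·4 = -9/10.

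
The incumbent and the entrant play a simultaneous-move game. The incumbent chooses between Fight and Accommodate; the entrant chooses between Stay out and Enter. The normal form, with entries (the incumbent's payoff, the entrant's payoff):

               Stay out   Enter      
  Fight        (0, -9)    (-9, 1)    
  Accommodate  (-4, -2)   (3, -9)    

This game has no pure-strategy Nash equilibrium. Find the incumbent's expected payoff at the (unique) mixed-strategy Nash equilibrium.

The entrant's mix must leave the incumbent indifferent between Fight and Accommodate.
  the incumbent's payoff from Fight: q·0 + (1−q)·(-9) = 9q - 9
  the incumbent's payoff from Accommodate: q·(-4) + (1−q)·3 = -7q + 3
  9q - 9 = -7q + 3  ⇒  16q = 12  ⇒  q = 3/4.
At equilibrium the incumbent is indifferent across rows, so the incumbent's payoff equals the payoff from Fight: (3/4)·0 + (1/4)·(-9) = -9/4.

-9/4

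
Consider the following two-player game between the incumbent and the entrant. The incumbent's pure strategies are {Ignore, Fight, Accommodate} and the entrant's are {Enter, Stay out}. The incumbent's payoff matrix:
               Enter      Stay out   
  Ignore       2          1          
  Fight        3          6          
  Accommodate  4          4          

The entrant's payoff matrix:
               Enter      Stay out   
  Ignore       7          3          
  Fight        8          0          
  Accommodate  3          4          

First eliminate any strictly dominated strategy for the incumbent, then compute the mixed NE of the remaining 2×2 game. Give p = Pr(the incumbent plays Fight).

p = 1/9

The incumbent's strategy Ignore is strictly dominated by Accommodate: 4 > 2 and 4 > 1. Eliminate Ignore.
For the entrant to be willing to mix, the entrant must be indifferent between Enter and Stay out, which pins down the incumbent's mix.
  the entrant's payoff from Enter: p·8 + (1−p)·3 = 5p + 3
  the entrant's payoff from Stay out: p·0 + (1−p)·4 = -4p + 4
  5p + 3 = -4p + 4  ⇒  9p = 1  ⇒  p = 1/9.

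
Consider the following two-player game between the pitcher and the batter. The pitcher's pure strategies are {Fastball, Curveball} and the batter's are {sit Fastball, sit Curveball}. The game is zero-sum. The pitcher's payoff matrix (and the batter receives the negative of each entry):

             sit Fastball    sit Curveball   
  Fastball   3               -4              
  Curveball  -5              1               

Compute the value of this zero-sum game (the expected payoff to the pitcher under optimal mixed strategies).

Set the pitcher's expected payoff from Fastball equal to that from Curveball:
  the pitcher's expected payoff from Fastball: q·3 + (1−q)·(-4) = 7q - 4
  the pitcher's expected payoff from Curveball: q·(-5) + (1−q)·1 = -6q + 1
  7q - 4 = -6q + 1  ⇒  13q = 5  ⇒  q = 5/13.
The value is the pitcher's expected payoff against this mix (using Fastball): (5/13)·3 + (8/13)·(-4) = -17/13.

v = -17/13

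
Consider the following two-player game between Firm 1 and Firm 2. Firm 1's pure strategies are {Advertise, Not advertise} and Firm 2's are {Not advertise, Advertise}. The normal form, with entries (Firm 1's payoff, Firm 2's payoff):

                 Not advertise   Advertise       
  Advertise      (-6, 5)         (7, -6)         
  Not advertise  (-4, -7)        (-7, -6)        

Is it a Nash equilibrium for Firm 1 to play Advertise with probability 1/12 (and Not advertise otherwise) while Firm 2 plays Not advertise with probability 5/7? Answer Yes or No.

No

Given Firm 2's mix q = 5/7, Firm 1's payoff from Advertise is -16/7 but from Not advertise is -34/7. Firm 1 strictly prefers Advertise, so Firm 1 would not mix.
So the proposed profile is not a Nash equilibrium.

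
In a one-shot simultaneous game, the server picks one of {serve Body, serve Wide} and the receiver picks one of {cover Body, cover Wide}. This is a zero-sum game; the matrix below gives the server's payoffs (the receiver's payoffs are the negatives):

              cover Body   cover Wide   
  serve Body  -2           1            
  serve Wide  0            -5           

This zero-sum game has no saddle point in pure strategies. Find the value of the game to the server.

v = -5/4

Set the server's expected payoff from serve Body equal to that from serve Wide:
  the server's payoff from serve Body: q·(-2) + (1−q)·1 = -3q + 1
  the server's payoff from serve Wide: q·0 + (1−q)·(-5) = 5q - 5
  -3q + 1 = 5q - 5  ⇒  -8q = -6  ⇒  q = 3/4.
The value is the server's expected payoff against this mix (using serve Body): (3/4)·(-2) + (1/4)·1 = -5/4.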